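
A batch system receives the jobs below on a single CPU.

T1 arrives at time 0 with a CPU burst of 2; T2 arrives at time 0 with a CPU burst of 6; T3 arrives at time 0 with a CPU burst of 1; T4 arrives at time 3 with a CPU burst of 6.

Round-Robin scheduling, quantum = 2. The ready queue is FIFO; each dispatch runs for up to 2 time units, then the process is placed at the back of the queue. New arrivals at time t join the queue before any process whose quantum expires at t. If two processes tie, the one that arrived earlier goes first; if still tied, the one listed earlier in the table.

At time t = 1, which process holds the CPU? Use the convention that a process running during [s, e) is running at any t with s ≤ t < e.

Timeline: | T1 0-2 | T2 2-4 | T3 4-5 | T4 5-7 | T2 7-9 | T4 9-11 | T2 11-13 | T4 13-15 |
Completion: T1=2  T2=13  T3=5  T4=15
Turnaround (C−A): T1=2  T2=13  T3=5  T4=12

T1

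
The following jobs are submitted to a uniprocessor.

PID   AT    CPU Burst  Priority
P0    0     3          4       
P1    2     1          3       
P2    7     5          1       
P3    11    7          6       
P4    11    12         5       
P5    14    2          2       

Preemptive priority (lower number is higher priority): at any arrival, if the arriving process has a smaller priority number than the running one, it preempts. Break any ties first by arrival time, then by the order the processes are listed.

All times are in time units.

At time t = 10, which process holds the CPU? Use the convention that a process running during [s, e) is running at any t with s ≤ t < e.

P2

Schedule: | P0 0-2 | P1 2-3 | P0 3-4 | idle 4-7 | P2 7-12 | P4 12-14 | P5 14-16 | P4 16-26 | P3 26-33 |
Completion: P0=4  P1=3  P2=12  P3=33  P4=26  P5=16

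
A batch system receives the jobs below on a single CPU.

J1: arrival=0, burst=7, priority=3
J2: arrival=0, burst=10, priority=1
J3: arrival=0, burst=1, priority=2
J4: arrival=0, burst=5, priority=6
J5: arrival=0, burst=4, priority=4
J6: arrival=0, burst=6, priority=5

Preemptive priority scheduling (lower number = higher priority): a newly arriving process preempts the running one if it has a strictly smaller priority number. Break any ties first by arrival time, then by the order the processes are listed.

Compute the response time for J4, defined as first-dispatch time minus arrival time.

Timeline: | J2 0-10 | J3 10-11 | J1 11-18 | J5 18-22 | J6 22-28 | J4 28-33 |
Completion: J1=18  J2=10  J3=11  J4=33  J5=22  J6=28
Turnaround (C−A): J1=18  J2=10  J3=11  J4=33  J5=22  J6=28
Response(J4) = first start − arrival = 28 − 0 = 28

28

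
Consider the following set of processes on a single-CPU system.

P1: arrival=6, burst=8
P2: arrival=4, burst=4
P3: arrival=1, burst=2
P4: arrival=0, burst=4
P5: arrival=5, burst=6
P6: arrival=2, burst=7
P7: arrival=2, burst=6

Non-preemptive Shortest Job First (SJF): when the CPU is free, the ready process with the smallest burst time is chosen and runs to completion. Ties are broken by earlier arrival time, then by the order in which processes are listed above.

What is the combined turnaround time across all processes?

Gantt: | P4 0-4 | P3 4-6 | P2 6-10 | P7 10-16 | P5 16-22 | P6 22-29 | P1 29-37 |
Completion: P1=37  P2=10  P3=6  P4=4  P5=22  P6=29  P7=16
Turnaround (C−A): P1=31  P2=6  P3=5  P4=4  P5=17  P6=27  P7=14
Turnaround = completion − arrival: P1=31, P2=6, P3=5, P4=4, P5=17, P6=27, P7=14
Total turnaround = 31 + 6 + 5 + 4 + 17 + 27 + 14 = 104

104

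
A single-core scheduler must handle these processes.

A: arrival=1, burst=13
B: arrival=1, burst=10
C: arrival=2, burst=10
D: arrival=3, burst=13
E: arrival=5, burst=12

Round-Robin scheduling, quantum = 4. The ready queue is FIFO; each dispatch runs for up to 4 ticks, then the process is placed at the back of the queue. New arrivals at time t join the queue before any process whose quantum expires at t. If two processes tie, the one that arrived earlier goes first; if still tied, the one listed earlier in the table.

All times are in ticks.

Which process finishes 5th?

D

Schedule: | idle 0-1 | A 1-5 | B 5-9 | C 9-13 | D 13-17 | E 17-21 | A 21-25 | B 25-29 | C 29-33 | D 33-37 | E 37-41 | A 41-45 | B 45-47 | C 47-49 | D 49-53 | E 53-57 | A 57-58 | D 58-59 |
Completion: A=58  B=47  C=49  D=59  E=57
Turnaround (C−A): A=57  B=46  C=47  D=56  E=52
Finish order: B → C → E → A → D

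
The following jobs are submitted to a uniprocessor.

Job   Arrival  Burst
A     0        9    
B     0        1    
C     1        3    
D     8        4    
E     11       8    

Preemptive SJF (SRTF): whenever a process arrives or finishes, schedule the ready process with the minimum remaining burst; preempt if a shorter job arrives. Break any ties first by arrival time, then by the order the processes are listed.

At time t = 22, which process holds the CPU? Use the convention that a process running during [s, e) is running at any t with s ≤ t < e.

Gantt: | B 0-1 | C 1-4 | A 4-8 | D 8-12 | A 12-17 | E 17-25 |
Completion: A=17  B=1  C=4  D=12  E=25
Turnaround (C−A): A=17  B=1  C=3  D=4  E=14

E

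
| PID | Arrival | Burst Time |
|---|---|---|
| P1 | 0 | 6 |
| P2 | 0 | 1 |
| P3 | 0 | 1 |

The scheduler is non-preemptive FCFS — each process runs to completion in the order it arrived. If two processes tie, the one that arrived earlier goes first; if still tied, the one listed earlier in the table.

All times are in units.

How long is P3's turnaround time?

8

Gantt: | P1 0-6 | P2 6-7 | P3 7-8 |
Completion: P1=6  P2=7  P3=8
Turnaround (C−A): P1=6  P2=7  P3=8
Turnaround(P3) = completion − arrival = 8 − 0 = 8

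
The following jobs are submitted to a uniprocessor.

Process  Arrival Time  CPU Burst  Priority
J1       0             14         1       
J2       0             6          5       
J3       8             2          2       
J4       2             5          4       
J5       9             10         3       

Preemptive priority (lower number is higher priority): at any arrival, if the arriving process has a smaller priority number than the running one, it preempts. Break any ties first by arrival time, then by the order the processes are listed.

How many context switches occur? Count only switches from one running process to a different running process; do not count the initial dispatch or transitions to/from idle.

4

Gantt: | J1 0-14 | J3 14-16 | J5 16-26 | J4 26-31 | J2 31-37 |
Completion: J1=14  J2=37  J3=16  J4=31  J5=26
Turnaround (C−A): J1=14  J2=37  J3=8  J4=29  J5=17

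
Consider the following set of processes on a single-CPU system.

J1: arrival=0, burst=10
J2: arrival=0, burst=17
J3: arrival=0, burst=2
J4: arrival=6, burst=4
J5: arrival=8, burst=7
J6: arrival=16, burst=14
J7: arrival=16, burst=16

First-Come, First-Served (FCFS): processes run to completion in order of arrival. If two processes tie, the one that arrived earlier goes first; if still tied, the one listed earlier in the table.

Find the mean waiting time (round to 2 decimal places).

Schedule: | J1 0-10 | J2 10-27 | J3 27-29 | J4 29-33 | J5 33-40 | J6 40-54 | J7 54-70 |
Completion: J1=10  J2=27  J3=29  J4=33  J5=40  J6=54  J7=70
Waiting times: J1=0, J2=10, J3=27, J4=23, J5=25, J6=24, J7=38
Average waiting = (0+10+27+23+25+24+38) / 7 = 147/7 = 21.00

21.00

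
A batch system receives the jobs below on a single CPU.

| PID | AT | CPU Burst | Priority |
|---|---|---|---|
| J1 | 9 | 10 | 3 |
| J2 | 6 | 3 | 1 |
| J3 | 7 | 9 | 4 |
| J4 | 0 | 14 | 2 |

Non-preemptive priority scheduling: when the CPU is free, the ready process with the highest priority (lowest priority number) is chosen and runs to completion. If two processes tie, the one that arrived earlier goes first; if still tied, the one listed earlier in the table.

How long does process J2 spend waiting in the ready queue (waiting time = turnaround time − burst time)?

Timeline: | J4 0-14 | J2 14-17 | J1 17-27 | J3 27-36 |
Completion: J1=27  J2=17  J3=36  J4=14
Turnaround (C−A): J1=18  J2=11  J3=29  J4=14
Waiting(J2) = turnaround − burst = 11 − 3 = 8

8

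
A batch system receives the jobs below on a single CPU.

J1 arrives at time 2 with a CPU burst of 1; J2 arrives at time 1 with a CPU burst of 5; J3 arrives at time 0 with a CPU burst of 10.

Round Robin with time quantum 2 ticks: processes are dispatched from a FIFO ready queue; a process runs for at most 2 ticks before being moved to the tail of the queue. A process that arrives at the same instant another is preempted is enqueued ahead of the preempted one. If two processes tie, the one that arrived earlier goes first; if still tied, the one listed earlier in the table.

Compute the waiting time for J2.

Gantt: | J3 0-2 | J2 2-4 | J1 4-5 | J3 5-7 | J2 7-9 | J3 9-11 | J2 11-12 | J3 12-16 |
Completion: J1=5  J2=12  J3=16
Turnaround (C−A): J1=3  J2=11  J3=16
Waiting(J2) = turnaround − burst = 11 − 5 = 6

6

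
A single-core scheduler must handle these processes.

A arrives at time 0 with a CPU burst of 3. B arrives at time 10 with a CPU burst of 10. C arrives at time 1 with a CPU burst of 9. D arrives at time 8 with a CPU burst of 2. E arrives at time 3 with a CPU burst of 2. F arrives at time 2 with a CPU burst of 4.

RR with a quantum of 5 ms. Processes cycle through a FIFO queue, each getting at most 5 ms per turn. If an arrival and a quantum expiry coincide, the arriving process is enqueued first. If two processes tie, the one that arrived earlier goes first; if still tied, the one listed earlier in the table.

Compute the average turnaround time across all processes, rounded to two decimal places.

11.83

Timeline: | A 0-3 | C 3-8 | F 8-12 | E 12-14 | D 14-16 | C 16-20 | B 20-30 |
Completion: A=3  B=30  C=20  D=16  E=14  F=12
Turnaround times: A=3, B=20, C=19, D=8, E=11, F=10
Average turnaround = (3+20+19+8+11+10) / 6 = 71/6 = 11.83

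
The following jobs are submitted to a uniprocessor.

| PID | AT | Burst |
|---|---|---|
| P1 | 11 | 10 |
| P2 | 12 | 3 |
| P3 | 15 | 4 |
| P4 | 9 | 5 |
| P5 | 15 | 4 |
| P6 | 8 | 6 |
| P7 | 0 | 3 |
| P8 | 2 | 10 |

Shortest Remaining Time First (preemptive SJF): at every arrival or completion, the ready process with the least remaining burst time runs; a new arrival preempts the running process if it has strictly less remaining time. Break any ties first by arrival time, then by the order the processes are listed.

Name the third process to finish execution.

P2

Timeline: | P7 0-3 | P8 3-13 | P2 13-16 | P3 16-20 | P5 20-24 | P4 24-29 | P6 29-35 | P1 35-45 |
Completion: P1=45  P2=16  P3=20  P4=29  P5=24  P6=35  P7=3  P8=13
Turnaround (C−A): P1=34  P2=4  P3=5  P4=20  P5=9  P6=27  P7=3  P8=11
Finish order: P7 → P8 → P2 → P3 → P5 → P4 → P6 → P1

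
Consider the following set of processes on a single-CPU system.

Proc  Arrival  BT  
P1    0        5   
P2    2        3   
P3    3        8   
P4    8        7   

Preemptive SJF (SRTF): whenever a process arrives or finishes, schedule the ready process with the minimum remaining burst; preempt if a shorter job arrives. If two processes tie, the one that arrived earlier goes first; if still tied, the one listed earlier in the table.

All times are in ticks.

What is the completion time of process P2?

8

Schedule: | P1 0-5 | P2 5-8 | P4 8-15 | P3 15-23 |
Completion: P1=5  P2=8  P3=23  P4=15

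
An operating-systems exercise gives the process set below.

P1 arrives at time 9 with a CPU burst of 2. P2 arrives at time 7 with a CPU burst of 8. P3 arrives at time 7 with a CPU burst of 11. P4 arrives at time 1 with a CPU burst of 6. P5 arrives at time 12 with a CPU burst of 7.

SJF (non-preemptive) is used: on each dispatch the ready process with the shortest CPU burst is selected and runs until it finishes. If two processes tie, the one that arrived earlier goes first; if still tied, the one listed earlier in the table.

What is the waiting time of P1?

Schedule: | idle 0-1 | P4 1-7 | P2 7-15 | P1 15-17 | P5 17-24 | P3 24-35 |
Completion: P1=17  P2=15  P3=35  P4=7  P5=24
Turnaround (C−A): P1=8  P2=8  P3=28  P4=6  P5=12
Waiting(P1) = turnaround − burst = 8 − 2 = 6

6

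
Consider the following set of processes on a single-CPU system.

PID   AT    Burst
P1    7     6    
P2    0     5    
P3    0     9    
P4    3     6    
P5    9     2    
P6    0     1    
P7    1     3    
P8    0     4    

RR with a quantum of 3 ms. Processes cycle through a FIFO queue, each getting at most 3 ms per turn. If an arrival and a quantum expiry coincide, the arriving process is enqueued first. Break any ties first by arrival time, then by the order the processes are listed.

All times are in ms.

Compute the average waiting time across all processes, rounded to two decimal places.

Schedule: | P2 0-3 | P3 3-6 | P6 6-7 | P8 7-10 | P7 10-13 | P4 13-16 | P2 16-18 | P3 18-21 | P1 21-24 | P5 24-26 | P8 26-27 | P4 27-30 | P3 30-33 | P1 33-36 |
Completion: P1=36  P2=18  P3=33  P4=30  P5=26  P6=7  P7=13  P8=27
Waiting times: P1=23, P2=13, P3=24, P4=21, P5=15, P6=6, P7=9, P8=23
Average waiting = (23+13+24+21+15+6+9+23) / 8 = 134/8 = 16.75

16.75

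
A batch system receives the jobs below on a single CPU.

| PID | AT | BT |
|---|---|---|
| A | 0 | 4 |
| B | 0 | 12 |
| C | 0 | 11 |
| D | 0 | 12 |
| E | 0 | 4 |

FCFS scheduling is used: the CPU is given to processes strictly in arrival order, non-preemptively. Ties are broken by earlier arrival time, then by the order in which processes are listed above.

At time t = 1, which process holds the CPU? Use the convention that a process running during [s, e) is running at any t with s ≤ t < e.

A

Gantt: | A 0-4 | B 4-16 | C 16-27 | D 27-39 | E 39-43 |
Completion: A=4  B=16  C=27  D=39  E=43
Turnaround (C−A): A=4  B=16  C=27  D=39  E=43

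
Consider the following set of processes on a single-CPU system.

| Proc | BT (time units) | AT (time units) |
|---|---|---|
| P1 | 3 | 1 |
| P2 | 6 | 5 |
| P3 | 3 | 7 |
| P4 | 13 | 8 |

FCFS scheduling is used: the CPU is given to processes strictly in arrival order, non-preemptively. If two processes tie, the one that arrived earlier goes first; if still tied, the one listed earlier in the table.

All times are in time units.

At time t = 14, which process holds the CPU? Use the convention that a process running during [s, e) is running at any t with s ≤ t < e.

P4

Schedule: | idle 0-1 | P1 1-4 | idle 4-5 | P2 5-11 | P3 11-14 | P4 14-27 |
Completion: P1=4  P2=11  P3=14  P4=27
Turnaround (C−A): P1=3  P2=6  P3=7  P4=19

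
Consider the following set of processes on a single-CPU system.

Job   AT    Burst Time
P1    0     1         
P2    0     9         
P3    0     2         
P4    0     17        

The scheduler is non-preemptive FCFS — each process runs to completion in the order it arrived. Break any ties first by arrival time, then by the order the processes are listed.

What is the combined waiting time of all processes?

23

Timeline: | P1 0-1 | P2 1-10 | P3 10-12 | P4 12-29 |
Completion: P1=1  P2=10  P3=12  P4=29
Waiting = turnaround − burst: P1=0, P2=1, P3=10, P4=12
Total waiting = 0 + 1 + 10 + 12 = 23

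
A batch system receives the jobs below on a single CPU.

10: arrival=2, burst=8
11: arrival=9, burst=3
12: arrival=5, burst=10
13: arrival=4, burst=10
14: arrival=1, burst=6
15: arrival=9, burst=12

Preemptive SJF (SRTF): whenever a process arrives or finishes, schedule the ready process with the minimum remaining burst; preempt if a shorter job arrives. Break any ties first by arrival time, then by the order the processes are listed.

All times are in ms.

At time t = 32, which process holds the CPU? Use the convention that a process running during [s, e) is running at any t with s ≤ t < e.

12

Timeline: | idle 0-1 | 14 1-7 | 10 7-9 | 11 9-12 | 10 12-18 | 13 18-28 | 12 28-38 | 15 38-50 |
Completion: 10=18  11=12  12=38  13=28  14=7  15=50
Turnaround (C−A): 10=16  11=3  12=33  13=24  14=6  15=41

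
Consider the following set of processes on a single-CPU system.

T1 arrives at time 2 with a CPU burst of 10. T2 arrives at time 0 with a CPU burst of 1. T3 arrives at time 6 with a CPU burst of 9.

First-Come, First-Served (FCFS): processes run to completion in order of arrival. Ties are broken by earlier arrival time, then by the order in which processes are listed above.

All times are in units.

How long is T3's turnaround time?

Timeline: | T2 0-1 | idle 1-2 | T1 2-12 | T3 12-21 |
Completion: T1=12  T2=1  T3=21
Turnaround(T3) = completion − arrival = 21 − 6 = 15

15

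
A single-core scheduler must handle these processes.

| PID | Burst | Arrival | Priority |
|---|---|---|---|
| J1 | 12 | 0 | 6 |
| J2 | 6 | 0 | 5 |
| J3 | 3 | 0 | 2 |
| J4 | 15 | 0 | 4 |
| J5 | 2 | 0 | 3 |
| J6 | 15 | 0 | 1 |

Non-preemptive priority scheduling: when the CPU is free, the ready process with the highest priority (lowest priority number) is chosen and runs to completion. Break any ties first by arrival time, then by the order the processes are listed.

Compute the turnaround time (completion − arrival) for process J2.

Timeline: | J6 0-15 | J3 15-18 | J5 18-20 | J4 20-35 | J2 35-41 | J1 41-53 |
Completion: J1=53  J2=41  J3=18  J4=35  J5=20  J6=15
Turnaround(J2) = completion − arrival = 41 − 0 = 41

41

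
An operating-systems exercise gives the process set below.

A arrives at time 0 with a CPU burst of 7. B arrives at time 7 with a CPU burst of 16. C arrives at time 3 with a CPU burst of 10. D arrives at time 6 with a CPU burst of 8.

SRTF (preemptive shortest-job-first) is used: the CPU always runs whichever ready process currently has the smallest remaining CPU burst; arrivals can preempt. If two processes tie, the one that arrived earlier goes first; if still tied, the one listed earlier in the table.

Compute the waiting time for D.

Schedule: | A 0-7 | D 7-15 | C 15-25 | B 25-41 |
Completion: A=7  B=41  C=25  D=15
Turnaround (C−A): A=7  B=34  C=22  D=9
Waiting(D) = turnaround − burst = 9 − 8 = 1

1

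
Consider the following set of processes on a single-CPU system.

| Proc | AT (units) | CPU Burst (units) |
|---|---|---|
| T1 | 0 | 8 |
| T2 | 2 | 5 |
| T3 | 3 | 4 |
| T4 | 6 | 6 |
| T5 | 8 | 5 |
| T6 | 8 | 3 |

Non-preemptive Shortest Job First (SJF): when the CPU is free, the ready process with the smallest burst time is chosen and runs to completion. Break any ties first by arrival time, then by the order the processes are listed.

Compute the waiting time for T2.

Gantt: | T1 0-8 | T6 8-11 | T3 11-15 | T2 15-20 | T5 20-25 | T4 25-31 |
Completion: T1=8  T2=20  T3=15  T4=31  T5=25  T6=11
Waiting(T2) = turnaround − burst = 18 − 5 = 13

13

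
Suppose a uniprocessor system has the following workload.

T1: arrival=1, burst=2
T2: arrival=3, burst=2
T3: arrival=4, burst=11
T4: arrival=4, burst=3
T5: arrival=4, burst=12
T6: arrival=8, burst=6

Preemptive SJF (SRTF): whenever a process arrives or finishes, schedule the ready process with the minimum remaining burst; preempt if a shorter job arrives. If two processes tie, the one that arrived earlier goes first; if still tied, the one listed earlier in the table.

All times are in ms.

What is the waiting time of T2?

0

Timeline: | idle 0-1 | T1 1-3 | T2 3-5 | T4 5-8 | T6 8-14 | T3 14-25 | T5 25-37 |
Completion: T1=3  T2=5  T3=25  T4=8  T5=37  T6=14
Turnaround (C−A): T1=2  T2=2  T3=21  T4=4  T5=33  T6=6
Waiting(T2) = turnaround − burst = 2 − 2 = 0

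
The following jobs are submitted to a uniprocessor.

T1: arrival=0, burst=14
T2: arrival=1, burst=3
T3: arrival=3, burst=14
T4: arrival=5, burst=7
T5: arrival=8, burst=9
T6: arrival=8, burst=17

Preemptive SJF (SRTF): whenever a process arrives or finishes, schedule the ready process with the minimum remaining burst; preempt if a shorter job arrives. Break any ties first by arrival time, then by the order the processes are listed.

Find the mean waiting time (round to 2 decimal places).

Schedule: | T1 0-1 | T2 1-4 | T1 4-5 | T4 5-12 | T5 12-21 | T1 21-33 | T3 33-47 | T6 47-64 |
Completion: T1=33  T2=4  T3=47  T4=12  T5=21  T6=64
Turnaround (C−A): T1=33  T2=3  T3=44  T4=7  T5=13  T6=56
Waiting times: T1=19, T2=0, T3=30, T4=0, T5=4, T6=39
Average waiting = (19+0+30+0+4+39) / 6 = 92/6 = 15.33

15.33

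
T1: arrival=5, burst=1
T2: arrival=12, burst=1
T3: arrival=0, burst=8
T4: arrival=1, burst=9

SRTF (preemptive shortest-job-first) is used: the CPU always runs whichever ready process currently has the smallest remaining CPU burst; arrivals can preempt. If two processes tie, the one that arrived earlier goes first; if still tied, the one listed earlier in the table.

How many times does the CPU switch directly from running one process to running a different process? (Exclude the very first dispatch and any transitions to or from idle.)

5

Timeline: | T3 0-5 | T1 5-6 | T3 6-9 | T4 9-12 | T2 12-13 | T4 13-19 |
Completion: T1=6  T2=13  T3=9  T4=19
Turnaround (C−A): T1=1  T2=1  T3=9  T4=18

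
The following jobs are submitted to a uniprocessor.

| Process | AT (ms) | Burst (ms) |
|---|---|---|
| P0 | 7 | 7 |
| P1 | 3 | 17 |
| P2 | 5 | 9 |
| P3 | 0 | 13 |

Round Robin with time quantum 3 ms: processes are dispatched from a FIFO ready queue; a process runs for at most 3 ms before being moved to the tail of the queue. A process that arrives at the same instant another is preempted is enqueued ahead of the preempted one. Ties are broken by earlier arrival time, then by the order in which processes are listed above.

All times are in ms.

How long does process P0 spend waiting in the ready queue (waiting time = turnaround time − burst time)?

26

Gantt: | P3 0-3 | P1 3-6 | P3 6-9 | P2 9-12 | P1 12-15 | P0 15-18 | P3 18-21 | P2 21-24 | P1 24-27 | P0 27-30 | P3 30-33 | P2 33-36 | P1 36-39 | P0 39-40 | P3 40-41 | P1 41-46 |
Completion: P0=40  P1=46  P2=36  P3=41
Waiting(P0) = turnaround − burst = 33 − 7 = 26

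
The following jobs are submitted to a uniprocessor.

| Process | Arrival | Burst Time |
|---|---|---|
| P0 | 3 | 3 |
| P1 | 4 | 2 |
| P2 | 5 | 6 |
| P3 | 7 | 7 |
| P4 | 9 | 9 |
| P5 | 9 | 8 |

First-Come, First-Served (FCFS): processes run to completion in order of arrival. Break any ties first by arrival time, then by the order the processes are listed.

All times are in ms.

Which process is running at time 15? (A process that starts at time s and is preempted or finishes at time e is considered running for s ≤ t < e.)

Schedule: | idle 0-3 | P0 3-6 | P1 6-8 | P2 8-14 | P3 14-21 | P4 21-30 | P5 30-38 |
Completion: P0=6  P1=8  P2=14  P3=21  P4=30  P5=38
Turnaround (C−A): P0=3  P1=4  P2=9  P3=14  P4=21  P5=29

P3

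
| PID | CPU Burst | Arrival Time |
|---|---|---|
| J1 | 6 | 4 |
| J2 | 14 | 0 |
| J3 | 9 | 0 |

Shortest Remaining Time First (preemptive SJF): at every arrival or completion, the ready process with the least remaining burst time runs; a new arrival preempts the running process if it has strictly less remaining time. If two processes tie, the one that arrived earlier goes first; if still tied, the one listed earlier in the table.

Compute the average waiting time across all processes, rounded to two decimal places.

Schedule: | J3 0-9 | J1 9-15 | J2 15-29 |
Completion: J1=15  J2=29  J3=9
Turnaround (C−A): J1=11  J2=29  J3=9
Waiting times: J1=5, J2=15, J3=0
Average waiting = (5+15+0) / 3 = 20/3 = 6.67

6.67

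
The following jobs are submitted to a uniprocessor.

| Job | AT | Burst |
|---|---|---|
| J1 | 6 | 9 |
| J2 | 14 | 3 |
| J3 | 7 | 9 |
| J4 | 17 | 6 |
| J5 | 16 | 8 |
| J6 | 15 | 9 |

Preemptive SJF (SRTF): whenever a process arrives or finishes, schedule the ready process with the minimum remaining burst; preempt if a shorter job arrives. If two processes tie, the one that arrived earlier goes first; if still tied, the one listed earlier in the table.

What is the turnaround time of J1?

9

Timeline: | idle 0-6 | J1 6-15 | J2 15-18 | J4 18-24 | J5 24-32 | J3 32-41 | J6 41-50 |
Completion: J1=15  J2=18  J3=41  J4=24  J5=32  J6=50
Turnaround (C−A): J1=9  J2=4  J3=34  J4=7  J5=16  J6=35
Turnaround(J1) = completion − arrival = 15 − 6 = 9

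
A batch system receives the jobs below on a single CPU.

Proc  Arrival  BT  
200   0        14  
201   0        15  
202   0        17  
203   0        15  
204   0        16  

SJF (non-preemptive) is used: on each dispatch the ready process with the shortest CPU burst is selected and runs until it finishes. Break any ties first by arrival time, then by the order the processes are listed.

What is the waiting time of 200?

0

Gantt: | 200 0-14 | 201 14-29 | 203 29-44 | 204 44-60 | 202 60-77 |
Completion: 200=14  201=29  202=77  203=44  204=60
Waiting(200) = turnaround − burst = 14 − 14 = 0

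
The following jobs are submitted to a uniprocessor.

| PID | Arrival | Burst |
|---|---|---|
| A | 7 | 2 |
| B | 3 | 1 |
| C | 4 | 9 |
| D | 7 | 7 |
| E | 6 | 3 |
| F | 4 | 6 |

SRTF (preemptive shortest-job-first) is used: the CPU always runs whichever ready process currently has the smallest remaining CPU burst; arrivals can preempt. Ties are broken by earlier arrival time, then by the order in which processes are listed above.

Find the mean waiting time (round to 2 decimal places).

5.50

Gantt: | idle 0-3 | B 3-4 | F 4-6 | E 6-9 | A 9-11 | F 11-15 | D 15-22 | C 22-31 |
Completion: A=11  B=4  C=31  D=22  E=9  F=15
Waiting times: A=2, B=0, C=18, D=8, E=0, F=5
Average waiting = (2+0+18+8+0+5) / 6 = 33/6 = 5.50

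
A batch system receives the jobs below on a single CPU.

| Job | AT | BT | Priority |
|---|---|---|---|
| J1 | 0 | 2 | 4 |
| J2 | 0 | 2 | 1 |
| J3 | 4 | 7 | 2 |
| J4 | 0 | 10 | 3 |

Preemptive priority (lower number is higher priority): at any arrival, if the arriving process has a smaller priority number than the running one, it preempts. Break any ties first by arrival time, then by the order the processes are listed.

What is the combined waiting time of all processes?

28

Gantt: | J2 0-2 | J4 2-4 | J3 4-11 | J4 11-19 | J1 19-21 |
Completion: J1=21  J2=2  J3=11  J4=19
Waiting = turnaround − burst: J1=19, J2=0, J3=0, J4=9
Total waiting = 19 + 0 + 0 + 9 = 28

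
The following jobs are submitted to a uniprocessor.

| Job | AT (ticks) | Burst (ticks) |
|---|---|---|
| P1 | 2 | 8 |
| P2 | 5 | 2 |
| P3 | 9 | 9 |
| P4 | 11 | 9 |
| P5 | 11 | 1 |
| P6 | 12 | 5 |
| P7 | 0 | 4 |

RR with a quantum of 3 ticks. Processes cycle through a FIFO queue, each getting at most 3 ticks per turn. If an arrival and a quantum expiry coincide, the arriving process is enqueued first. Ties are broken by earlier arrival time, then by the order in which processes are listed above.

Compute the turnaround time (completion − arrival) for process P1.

22

Schedule: | P7 0-3 | P1 3-6 | P7 6-7 | P2 7-9 | P1 9-12 | P3 12-15 | P4 15-18 | P5 18-19 | P6 19-22 | P1 22-24 | P3 24-27 | P4 27-30 | P6 30-32 | P3 32-35 | P4 35-38 |
Completion: P1=24  P2=9  P3=35  P4=38  P5=19  P6=32  P7=7
Turnaround(P1) = completion − arrival = 24 − 2 = 22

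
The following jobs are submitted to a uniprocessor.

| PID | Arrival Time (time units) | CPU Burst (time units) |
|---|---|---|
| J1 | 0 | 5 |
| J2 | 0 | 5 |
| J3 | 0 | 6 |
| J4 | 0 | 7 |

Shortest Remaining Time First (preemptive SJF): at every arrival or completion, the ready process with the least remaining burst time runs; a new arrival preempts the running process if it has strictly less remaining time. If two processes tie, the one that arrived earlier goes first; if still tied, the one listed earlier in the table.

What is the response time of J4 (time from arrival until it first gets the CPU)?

Schedule: | J1 0-5 | J2 5-10 | J3 10-16 | J4 16-23 |
Completion: J1=5  J2=10  J3=16  J4=23
Response(J4) = first start − arrival = 16 − 0 = 16

16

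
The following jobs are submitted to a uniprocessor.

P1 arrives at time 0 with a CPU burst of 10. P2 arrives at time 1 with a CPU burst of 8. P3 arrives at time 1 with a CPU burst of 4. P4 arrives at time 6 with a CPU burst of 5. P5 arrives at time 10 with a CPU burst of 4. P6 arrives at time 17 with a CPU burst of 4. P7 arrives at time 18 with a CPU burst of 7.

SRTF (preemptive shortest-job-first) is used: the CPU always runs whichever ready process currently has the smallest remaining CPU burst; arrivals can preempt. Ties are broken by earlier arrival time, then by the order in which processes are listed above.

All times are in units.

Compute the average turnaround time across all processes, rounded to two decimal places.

14.29

Gantt: | P1 0-1 | P3 1-5 | P2 5-6 | P4 6-11 | P5 11-15 | P2 15-17 | P6 17-21 | P2 21-26 | P7 26-33 | P1 33-42 |
Completion: P1=42  P2=26  P3=5  P4=11  P5=15  P6=21  P7=33
Turnaround (C−A): P1=42  P2=25  P3=4  P4=5  P5=5  P6=4  P7=15
Turnaround times: P1=42, P2=25, P3=4, P4=5, P5=5, P6=4, P7=15
Average turnaround = (42+25+4+5+5+4+15) / 7 = 100/7 = 14.29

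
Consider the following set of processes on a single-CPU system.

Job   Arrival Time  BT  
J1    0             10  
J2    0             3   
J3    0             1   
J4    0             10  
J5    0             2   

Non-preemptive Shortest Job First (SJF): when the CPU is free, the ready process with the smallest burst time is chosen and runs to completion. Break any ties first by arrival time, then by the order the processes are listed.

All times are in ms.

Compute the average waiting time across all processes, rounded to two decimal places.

5.20

Timeline: | J3 0-1 | J5 1-3 | J2 3-6 | J1 6-16 | J4 16-26 |
Completion: J1=16  J2=6  J3=1  J4=26  J5=3
Turnaround (C−A): J1=16  J2=6  J3=1  J4=26  J5=3
Waiting times: J1=6, J2=3, J3=0, J4=16, J5=1
Average waiting = (6+3+0+16+1) / 5 = 26/5 = 5.20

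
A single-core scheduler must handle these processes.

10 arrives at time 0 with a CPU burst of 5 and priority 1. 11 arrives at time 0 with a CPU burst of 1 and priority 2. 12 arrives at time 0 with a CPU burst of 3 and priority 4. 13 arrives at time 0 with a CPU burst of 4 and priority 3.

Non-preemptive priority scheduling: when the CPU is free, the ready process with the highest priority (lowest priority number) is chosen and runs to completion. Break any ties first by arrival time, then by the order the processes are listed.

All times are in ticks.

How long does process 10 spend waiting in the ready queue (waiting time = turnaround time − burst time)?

0

Schedule: | 10 0-5 | 11 5-6 | 13 6-10 | 12 10-13 |
Completion: 10=5  11=6  12=13  13=10
Waiting(10) = turnaround − burst = 5 − 5 = 0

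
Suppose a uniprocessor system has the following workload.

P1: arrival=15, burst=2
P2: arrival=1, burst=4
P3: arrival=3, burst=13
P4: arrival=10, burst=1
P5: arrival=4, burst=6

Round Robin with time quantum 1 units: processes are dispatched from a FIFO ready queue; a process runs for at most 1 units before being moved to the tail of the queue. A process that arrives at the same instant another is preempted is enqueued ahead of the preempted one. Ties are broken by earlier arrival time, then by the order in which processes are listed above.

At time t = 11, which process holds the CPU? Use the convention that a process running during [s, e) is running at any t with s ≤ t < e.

Schedule: | idle 0-1 | P2 1-3 | P3 3-4 | P2 4-5 | P5 5-6 | P3 6-7 | P2 7-8 | P5 8-9 | P3 9-10 | P5 10-11 | P4 11-12 | P3 12-13 | P5 13-14 | P3 14-15 | P5 15-16 | P1 16-17 | P3 17-18 | P5 18-19 | P1 19-20 | P3 20-27 |
Completion: P1=20  P2=8  P3=27  P4=12  P5=19

P4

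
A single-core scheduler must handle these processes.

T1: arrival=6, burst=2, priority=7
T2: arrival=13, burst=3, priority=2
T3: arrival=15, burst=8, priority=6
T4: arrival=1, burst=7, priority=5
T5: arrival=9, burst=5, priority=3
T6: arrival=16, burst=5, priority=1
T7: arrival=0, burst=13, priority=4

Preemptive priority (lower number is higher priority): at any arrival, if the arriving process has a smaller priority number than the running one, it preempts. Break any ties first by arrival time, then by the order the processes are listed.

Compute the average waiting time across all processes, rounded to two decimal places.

14.14

Timeline: | T7 0-9 | T5 9-13 | T2 13-16 | T6 16-21 | T5 21-22 | T7 22-26 | T4 26-33 | T3 33-41 | T1 41-43 |
Completion: T1=43  T2=16  T3=41  T4=33  T5=22  T6=21  T7=26
Waiting times: T1=35, T2=0, T3=18, T4=25, T5=8, T6=0, T7=13
Average waiting = (35+0+18+25+8+0+13) / 7 = 99/7 = 14.14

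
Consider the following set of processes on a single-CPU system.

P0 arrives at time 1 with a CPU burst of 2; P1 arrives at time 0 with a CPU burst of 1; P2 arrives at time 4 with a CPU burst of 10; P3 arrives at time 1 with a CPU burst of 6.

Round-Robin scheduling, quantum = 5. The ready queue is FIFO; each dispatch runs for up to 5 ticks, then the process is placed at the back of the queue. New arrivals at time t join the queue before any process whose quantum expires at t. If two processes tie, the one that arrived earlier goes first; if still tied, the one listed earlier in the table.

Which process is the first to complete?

P1

Gantt: | P1 0-1 | P0 1-3 | P3 3-8 | P2 8-13 | P3 13-14 | P2 14-19 |
Completion: P0=3  P1=1  P2=19  P3=14
Turnaround (C−A): P0=2  P1=1  P2=15  P3=13
Finish order: P1 → P0 → P3 → P2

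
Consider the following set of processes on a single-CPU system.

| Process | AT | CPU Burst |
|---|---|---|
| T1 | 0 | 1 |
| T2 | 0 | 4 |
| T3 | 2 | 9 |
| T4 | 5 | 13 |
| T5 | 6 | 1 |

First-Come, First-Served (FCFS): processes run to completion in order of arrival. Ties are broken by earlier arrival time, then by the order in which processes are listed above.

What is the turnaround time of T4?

22

Gantt: | T1 0-1 | T2 1-5 | T3 5-14 | T4 14-27 | T5 27-28 |
Completion: T1=1  T2=5  T3=14  T4=27  T5=28
Turnaround (C−A): T1=1  T2=5  T3=12  T4=22  T5=22
Turnaround(T4) = completion − arrival = 27 − 5 = 22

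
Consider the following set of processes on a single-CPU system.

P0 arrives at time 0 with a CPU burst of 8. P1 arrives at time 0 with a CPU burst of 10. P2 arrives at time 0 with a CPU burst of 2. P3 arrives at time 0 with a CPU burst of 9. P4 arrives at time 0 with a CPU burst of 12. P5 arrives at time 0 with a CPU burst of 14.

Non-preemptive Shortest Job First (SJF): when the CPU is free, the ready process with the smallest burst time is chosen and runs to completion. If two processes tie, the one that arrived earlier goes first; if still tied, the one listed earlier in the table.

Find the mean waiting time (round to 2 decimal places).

Gantt: | P2 0-2 | P0 2-10 | P3 10-19 | P1 19-29 | P4 29-41 | P5 41-55 |
Completion: P0=10  P1=29  P2=2  P3=19  P4=41  P5=55
Waiting times: P0=2, P1=19, P2=0, P3=10, P4=29, P5=41
Average waiting = (2+19+0+10+29+41) / 6 = 101/6 = 16.83

16.83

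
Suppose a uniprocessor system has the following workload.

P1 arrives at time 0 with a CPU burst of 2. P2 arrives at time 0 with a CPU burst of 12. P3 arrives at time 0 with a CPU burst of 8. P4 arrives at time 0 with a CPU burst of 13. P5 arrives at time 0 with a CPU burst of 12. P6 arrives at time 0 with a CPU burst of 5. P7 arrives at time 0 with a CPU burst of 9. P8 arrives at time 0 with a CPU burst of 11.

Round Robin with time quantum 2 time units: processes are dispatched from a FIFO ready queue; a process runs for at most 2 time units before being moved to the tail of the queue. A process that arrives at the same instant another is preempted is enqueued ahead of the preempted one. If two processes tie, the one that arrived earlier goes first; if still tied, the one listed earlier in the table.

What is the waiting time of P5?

Schedule: | P1 0-2 | P2 2-4 | P3 4-6 | P4 6-8 | P5 8-10 | P6 10-12 | P7 12-14 | P8 14-16 | P2 16-18 | P3 18-20 | P4 20-22 | P5 22-24 | P6 24-26 | P7 26-28 | P8 28-30 | P2 30-32 | P3 32-34 | P4 34-36 | P5 36-38 | P6 38-39 | P7 39-41 | P8 41-43 | P2 43-45 | P3 45-47 | P4 47-49 | P5 49-51 | P7 51-53 | P8 53-55 | P2 55-57 | P4 57-59 | P5 59-61 | P7 61-62 | P8 62-64 | P2 64-66 | P4 66-68 | P5 68-70 | P8 70-71 | P4 71-72 |
Completion: P1=2  P2=66  P3=47  P4=72  P5=70  P6=39  P7=62  P8=71
Turnaround (C−A): P1=2  P2=66  P3=47  P4=72  P5=70  P6=39  P7=62  P8=71
Waiting(P5) = turnaround − burst = 70 − 12 = 58

58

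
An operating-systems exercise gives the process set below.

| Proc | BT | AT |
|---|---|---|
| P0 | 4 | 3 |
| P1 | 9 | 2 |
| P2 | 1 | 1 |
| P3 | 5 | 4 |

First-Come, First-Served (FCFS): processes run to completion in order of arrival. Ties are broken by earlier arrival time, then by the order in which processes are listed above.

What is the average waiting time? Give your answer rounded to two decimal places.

Schedule: | idle 0-1 | P2 1-2 | P1 2-11 | P0 11-15 | P3 15-20 |
Completion: P0=15  P1=11  P2=2  P3=20
Turnaround (C−A): P0=12  P1=9  P2=1  P3=16
Waiting times: P0=8, P1=0, P2=0, P3=11
Average waiting = (8+0+0+11) / 4 = 19/4 = 4.75

4.75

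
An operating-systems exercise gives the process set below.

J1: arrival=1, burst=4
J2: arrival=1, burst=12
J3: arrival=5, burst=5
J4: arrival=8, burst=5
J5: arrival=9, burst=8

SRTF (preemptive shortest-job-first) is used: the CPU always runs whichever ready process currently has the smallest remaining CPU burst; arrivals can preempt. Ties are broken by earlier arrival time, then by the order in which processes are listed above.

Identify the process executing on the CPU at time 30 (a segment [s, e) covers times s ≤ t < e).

Gantt: | idle 0-1 | J1 1-5 | J3 5-10 | J4 10-15 | J5 15-23 | J2 23-35 |
Completion: J1=5  J2=35  J3=10  J4=15  J5=23
Turnaround (C−A): J1=4  J2=34  J3=5  J4=7  J5=14

J2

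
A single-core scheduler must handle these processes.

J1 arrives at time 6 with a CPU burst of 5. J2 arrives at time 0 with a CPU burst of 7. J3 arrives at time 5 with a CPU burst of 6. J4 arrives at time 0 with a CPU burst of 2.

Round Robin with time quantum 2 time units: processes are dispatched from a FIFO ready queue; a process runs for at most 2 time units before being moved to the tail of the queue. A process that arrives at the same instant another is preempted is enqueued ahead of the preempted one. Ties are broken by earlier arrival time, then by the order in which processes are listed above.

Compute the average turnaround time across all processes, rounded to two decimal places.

Schedule: | J2 0-2 | J4 2-4 | J2 4-6 | J3 6-8 | J1 8-10 | J2 10-12 | J3 12-14 | J1 14-16 | J2 16-17 | J3 17-19 | J1 19-20 |
Completion: J1=20  J2=17  J3=19  J4=4
Turnaround times: J1=14, J2=17, J3=14, J4=4
Average turnaround = (14+17+14+4) / 4 = 49/4 = 12.25

12.25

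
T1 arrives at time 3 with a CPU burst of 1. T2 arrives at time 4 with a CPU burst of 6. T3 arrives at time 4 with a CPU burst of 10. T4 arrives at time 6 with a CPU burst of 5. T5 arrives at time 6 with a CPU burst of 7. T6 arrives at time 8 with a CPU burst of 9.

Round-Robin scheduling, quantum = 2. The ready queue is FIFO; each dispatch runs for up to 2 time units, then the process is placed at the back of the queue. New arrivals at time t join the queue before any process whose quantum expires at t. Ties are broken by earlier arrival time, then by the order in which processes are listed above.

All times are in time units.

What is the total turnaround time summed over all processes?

143

Gantt: | idle 0-3 | T1 3-4 | T2 4-6 | T3 6-8 | T4 8-10 | T5 10-12 | T2 12-14 | T6 14-16 | T3 16-18 | T4 18-20 | T5 20-22 | T2 22-24 | T6 24-26 | T3 26-28 | T4 28-29 | T5 29-31 | T6 31-33 | T3 33-35 | T5 35-36 | T6 36-38 | T3 38-40 | T6 40-41 |
Completion: T1=4  T2=24  T3=40  T4=29  T5=36  T6=41
Turnaround (C−A): T1=1  T2=20  T3=36  T4=23  T5=30  T6=33
Turnaround = completion − arrival: T1=1, T2=20, T3=36, T4=23, T5=30, T6=33
Total turnaround = 1 + 20 + 36 + 23 + 30 + 33 = 143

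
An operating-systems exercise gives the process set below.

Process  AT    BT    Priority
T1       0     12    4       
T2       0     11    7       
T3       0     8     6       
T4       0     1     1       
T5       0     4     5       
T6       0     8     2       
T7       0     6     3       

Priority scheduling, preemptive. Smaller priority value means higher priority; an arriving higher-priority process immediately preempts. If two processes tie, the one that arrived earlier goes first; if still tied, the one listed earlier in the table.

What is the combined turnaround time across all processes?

Gantt: | T4 0-1 | T6 1-9 | T7 9-15 | T1 15-27 | T5 27-31 | T3 31-39 | T2 39-50 |
Completion: T1=27  T2=50  T3=39  T4=1  T5=31  T6=9  T7=15
Turnaround (C−A): T1=27  T2=50  T3=39  T4=1  T5=31  T6=9  T7=15
Turnaround = completion − arrival: T1=27, T2=50, T3=39, T4=1, T5=31, T6=9, T7=15
Total turnaround = 27 + 50 + 39 + 1 + 31 + 9 + 15 = 172

172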